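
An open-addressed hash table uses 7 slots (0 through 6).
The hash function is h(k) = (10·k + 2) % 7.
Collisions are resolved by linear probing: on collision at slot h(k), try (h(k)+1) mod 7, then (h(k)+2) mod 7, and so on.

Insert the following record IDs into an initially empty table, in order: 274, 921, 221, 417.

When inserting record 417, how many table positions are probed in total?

Insert 274: h=5, slot 5 empty => index 5.
Insert 921: h=0, slot 0 empty => index 0.
Insert 221: h=0, slot 0 occupied => index 1.
Insert 417: h=0, slots 0,1 occupied => index 2.
Table: [921, 221, 417, -, -, 274, -]

3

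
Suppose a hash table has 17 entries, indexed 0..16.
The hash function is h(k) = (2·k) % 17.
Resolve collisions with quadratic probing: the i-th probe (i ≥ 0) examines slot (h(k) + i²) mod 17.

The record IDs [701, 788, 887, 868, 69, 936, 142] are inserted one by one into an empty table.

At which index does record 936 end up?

11

701 hashes to 8; slot 8 is free -> place at 8.
788 hashes to 12; slot 12 is free -> place at 12.
887 hashes to 6; slot 6 is free -> place at 6.
868 hashes to 2; slot 2 is free -> place at 2.
69 hashes to 2; 2 taken -> place at 3.
936 hashes to 2; 2,3,6 taken -> place at 11.
142 hashes to 12; 12 taken -> place at 13.
Table: [_, _, 868, 69, _, _, 887, _, 701, _, _, 936, 788, 142, _, _, _]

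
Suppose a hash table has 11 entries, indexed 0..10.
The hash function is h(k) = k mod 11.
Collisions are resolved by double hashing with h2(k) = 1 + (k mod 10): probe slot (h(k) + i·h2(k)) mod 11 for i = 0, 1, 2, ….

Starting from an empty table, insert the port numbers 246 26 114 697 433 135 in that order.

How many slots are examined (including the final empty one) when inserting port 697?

2

246 hashes to 4; slot 4 is free -> place at 4.
26 hashes to 4, h2=7; 4 taken -> place at 0.
114 hashes to 4, h2=5; 4 taken -> place at 9.
697 hashes to 4, h2=8; 4 taken -> place at 1.
433 hashes to 4, h2=4; 4 taken -> place at 8.
135 hashes to 3; slot 3 is free -> place at 3.
Table: [26, 697, —, 135, 246, —, —, —, 433, 114, —]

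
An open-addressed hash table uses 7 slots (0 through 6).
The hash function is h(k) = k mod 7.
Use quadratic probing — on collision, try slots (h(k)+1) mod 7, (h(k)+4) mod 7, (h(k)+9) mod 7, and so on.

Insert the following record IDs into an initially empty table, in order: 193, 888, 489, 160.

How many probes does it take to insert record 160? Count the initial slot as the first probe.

3

193 hashes to 4; slot 4 is free → place at 4.
888 hashes to 6; slot 6 is free → place at 6.
489 hashes to 6; 6 taken → place at 0.
160 hashes to 6; 6,0 taken → place at 3.
Table: [489, ∅, ∅, 160, 193, ∅, 888]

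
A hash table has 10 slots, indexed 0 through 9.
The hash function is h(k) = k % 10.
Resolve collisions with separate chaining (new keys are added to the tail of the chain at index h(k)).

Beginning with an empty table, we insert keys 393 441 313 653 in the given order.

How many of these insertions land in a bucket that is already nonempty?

2

Insert 393: h=3, bucket 3 empty → new chain.
Insert 441: h=1, bucket 1 empty → new chain.
Insert 313: h=3, bucket 3 nonempty → append to chain.
Insert 653: h=3, bucket 3 nonempty → append to chain.
Final buckets:
0: ∅
1: 441
2: ∅
3: 393 -> 313 -> 653
4: ∅
5: ∅
6: ∅
7: ∅
8: ∅
9: ∅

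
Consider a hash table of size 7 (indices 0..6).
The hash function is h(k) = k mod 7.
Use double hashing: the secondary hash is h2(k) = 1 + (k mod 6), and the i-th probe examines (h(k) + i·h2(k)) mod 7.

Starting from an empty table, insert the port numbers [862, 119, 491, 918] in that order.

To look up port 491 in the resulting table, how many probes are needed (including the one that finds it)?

3

862: h=1 → slot 1
119: h=0 → slot 0
491: h=1, h2=6, probe 1,0,6 → slot 6
918: h=1, h2=1, probe 1,2 → slot 2
Table: [119, 862, 918, -, -, -, 491]
Lookup 491: h=1, h2=6, probe 1,0,6 → found at 6.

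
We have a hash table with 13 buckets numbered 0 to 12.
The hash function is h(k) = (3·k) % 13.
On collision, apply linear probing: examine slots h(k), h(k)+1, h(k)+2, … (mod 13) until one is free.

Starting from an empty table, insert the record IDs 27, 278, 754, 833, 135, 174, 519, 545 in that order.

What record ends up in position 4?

833

27 hashes to 3; slot 3 is free → place at 3.
278 hashes to 2; slot 2 is free → place at 2.
754 hashes to 0; slot 0 is free → place at 0.
833 hashes to 3; 3 taken → place at 4.
135 hashes to 2; 2,3,4 taken → place at 5.
174 hashes to 2; 2,3,4,5 taken → place at 6.
519 hashes to 10; slot 10 is free → place at 10.
545 hashes to 10; 10 taken → place at 11.
Table: [754, -, 278, 27, 833, 135, 174, -, -, -, 519, 545, -]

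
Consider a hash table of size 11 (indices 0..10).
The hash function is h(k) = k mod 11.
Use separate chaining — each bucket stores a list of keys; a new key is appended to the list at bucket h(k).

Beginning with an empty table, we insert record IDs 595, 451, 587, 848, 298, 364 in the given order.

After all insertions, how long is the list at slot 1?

Insert 595: h=1, bucket 1 empty -> new chain.
Insert 451: h=0, bucket 0 empty -> new chain.
Insert 587: h=4, bucket 4 empty -> new chain.
Insert 848: h=1, bucket 1 nonempty -> append to chain.
Insert 298: h=1, bucket 1 nonempty -> append to chain.
Insert 364: h=1, bucket 1 nonempty -> append to chain.
Final buckets:
0: 451
1: 595 -> 848 -> 298 -> 364
2: -
3: -
4: 587
5: -
6: -
7: -
8: -
9: -
10: -

4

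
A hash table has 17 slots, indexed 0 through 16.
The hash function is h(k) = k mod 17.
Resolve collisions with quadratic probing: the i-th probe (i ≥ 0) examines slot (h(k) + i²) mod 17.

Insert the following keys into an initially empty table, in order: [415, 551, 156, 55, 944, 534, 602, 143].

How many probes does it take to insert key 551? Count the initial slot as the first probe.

Insert 415: h=7, slot 7 empty => index 7.
Insert 551: h=7, slot 7 occupied => index 8.
Insert 156: h=3, slot 3 empty => index 3.
Insert 55: h=4, slot 4 empty => index 4.
Insert 944: h=9, slot 9 empty => index 9.
Insert 534: h=7, slots 7,8 occupied => index 11.
Insert 602: h=7, slots 7,8,11 occupied => index 16.
Insert 143: h=7, slots 7,8,11,16 occupied => index 6.
Table: [∅, ∅, ∅, 156, 55, ∅, 143, 415, 551, 944, ∅, 534, ∅, ∅, ∅, ∅, 602]

2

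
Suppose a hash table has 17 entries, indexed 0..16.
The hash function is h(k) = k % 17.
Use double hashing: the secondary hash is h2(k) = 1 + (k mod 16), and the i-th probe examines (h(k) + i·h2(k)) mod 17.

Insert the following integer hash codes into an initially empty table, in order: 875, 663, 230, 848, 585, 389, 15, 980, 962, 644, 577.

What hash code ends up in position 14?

15

Insert 875: h=8, slot 8 empty → index 8.
Insert 663: h=0, slot 0 empty → index 0.
Insert 230: h=9, slot 9 empty → index 9.
Insert 848: h=15, slot 15 empty → index 15.
Insert 585: h=7, slot 7 empty → index 7.
Insert 389: h=15, h2=6, slot 15 occupied → index 4.
Insert 15: h=15, h2=16, slot 15 occupied → index 14.
Insert 980: h=11, slot 11 empty → index 11.
Insert 962: h=10, slot 10 empty → index 10.
Insert 644: h=15, h2=5, slot 15 occupied → index 3.
Insert 577: h=16, slot 16 empty → index 16.
Table: [663, ., ., 644, 389, ., ., 585, 875, 230, 962, 980, ., ., 15, 848, 577]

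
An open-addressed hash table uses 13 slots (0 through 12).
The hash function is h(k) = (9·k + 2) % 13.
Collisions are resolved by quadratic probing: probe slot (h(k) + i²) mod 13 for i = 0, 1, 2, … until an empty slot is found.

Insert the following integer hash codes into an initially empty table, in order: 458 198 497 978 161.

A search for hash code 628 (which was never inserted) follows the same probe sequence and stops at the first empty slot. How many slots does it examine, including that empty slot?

Insert 458: h=3, slot 3 empty -> index 3.
Insert 198: h=3, slot 3 occupied -> index 4.
Insert 497: h=3, slots 3,4 occupied -> index 7.
Insert 978: h=3, slots 3,4,7 occupied -> index 12.
Insert 161: h=8, slot 8 empty -> index 8.
Table: [., ., ., 458, 198, ., ., 497, 161, ., ., ., 978]
Lookup 628: h=12, probe 12,0 → slot 0 empty, not found.

2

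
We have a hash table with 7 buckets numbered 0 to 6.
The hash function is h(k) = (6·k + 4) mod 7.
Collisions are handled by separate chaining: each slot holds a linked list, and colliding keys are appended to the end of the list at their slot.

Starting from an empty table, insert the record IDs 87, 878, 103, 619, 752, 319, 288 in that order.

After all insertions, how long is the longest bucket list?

4

Insert 87: h=1, bucket 1 empty -> new chain.
Insert 878: h=1, bucket 1 nonempty -> append to chain.
Insert 103: h=6, bucket 6 empty -> new chain.
Insert 619: h=1, bucket 1 nonempty -> append to chain.
Insert 752: h=1, bucket 1 nonempty -> append to chain.
Insert 319: h=0, bucket 0 empty -> new chain.
Insert 288: h=3, bucket 3 empty -> new chain.
Final buckets:
0: 319
1: 87 -> 878 -> 619 -> 752
2: ∅
3: 288
4: ∅
5: ∅
6: 103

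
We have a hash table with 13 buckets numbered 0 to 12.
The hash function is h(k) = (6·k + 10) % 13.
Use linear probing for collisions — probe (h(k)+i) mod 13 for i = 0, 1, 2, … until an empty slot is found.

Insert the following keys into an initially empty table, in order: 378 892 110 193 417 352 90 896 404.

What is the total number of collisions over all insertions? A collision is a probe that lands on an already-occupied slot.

19

378: h=3 => slot 3
892: h=6 => slot 6
110: h=7 => slot 7
193: h=11 => slot 11
417: h=3, probe 3,4 => slot 4
352: h=3, probe 3,4,5 => slot 5
90: h=4, probe 4,5,6,7,8 => slot 8
896: h=4, probe 4,5,6,7,8,9 => slot 9
404: h=3, probe 3,4,5,6,7,8,9,10 => slot 10
Table: [-, -, -, 378, 417, 352, 892, 110, 90, 896, 404, 193, -]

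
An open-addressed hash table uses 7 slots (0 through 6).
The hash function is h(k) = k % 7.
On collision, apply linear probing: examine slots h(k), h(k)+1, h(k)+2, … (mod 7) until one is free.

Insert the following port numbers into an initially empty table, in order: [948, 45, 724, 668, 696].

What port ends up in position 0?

948: h=3 => slot 3
45: h=3, probe 3,4 => slot 4
724: h=3, probe 3,4,5 => slot 5
668: h=3, probe 3,4,5,6 => slot 6
696: h=3, probe 3,4,5,6,0 => slot 0
Table: [696, —, —, 948, 45, 724, 668]

696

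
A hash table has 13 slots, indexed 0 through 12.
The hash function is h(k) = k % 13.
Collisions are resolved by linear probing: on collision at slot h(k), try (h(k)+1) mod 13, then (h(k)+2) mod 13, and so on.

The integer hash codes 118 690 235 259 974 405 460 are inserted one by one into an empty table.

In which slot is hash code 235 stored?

3

Insert 118: h=1, slot 1 empty -> index 1.
Insert 690: h=1, slot 1 occupied -> index 2.
Insert 235: h=1, slots 1,2 occupied -> index 3.
Insert 259: h=12, slot 12 empty -> index 12.
Insert 974: h=12, slot 12 occupied -> index 0.
Insert 405: h=2, slots 2,3 occupied -> index 4.
Insert 460: h=5, slot 5 empty -> index 5.
Table: [974, 118, 690, 235, 405, 460, ., ., ., ., ., ., 259]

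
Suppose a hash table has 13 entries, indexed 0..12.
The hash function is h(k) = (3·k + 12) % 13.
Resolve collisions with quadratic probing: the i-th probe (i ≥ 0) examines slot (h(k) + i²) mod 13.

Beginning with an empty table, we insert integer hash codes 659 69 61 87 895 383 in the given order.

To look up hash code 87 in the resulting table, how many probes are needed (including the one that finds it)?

Insert 659: h=0, slot 0 empty -> index 0.
Insert 69: h=11, slot 11 empty -> index 11.
Insert 61: h=0, slot 0 occupied -> index 1.
Insert 87: h=0, slots 0,1 occupied -> index 4.
Insert 895: h=6, slot 6 empty -> index 6.
Insert 383: h=4, slot 4 occupied -> index 5.
Table: [659, 61, —, —, 87, 383, 895, —, —, —, —, 69, —]
Lookup 87: h=0, probe 0,1,4 → found at 4.

3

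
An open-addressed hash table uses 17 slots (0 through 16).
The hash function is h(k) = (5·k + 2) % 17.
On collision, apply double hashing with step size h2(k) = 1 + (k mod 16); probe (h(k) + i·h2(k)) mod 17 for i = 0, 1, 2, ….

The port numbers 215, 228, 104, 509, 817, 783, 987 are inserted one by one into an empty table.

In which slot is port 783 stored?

215 hashes to 6; slot 6 is free => place at 6.
228 hashes to 3; slot 3 is free => place at 3.
104 hashes to 12; slot 12 is free => place at 12.
509 hashes to 14; slot 14 is free => place at 14.
817 hashes to 7; slot 7 is free => place at 7.
783 hashes to 7, h2=16; 7,6 taken => place at 5.
987 hashes to 7, h2=12; 7 taken => place at 2.
Table: [_, _, 987, 228, _, 783, 215, 817, _, _, _, _, 104, _, 509, _, _]

5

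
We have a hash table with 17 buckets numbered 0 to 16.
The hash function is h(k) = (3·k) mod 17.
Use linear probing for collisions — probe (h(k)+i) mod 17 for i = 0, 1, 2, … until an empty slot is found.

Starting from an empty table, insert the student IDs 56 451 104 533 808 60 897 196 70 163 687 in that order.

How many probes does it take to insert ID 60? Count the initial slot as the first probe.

3

56 hashes to 15; slot 15 is free -> place at 15.
451 hashes to 10; slot 10 is free -> place at 10.
104 hashes to 6; slot 6 is free -> place at 6.
533 hashes to 1; slot 1 is free -> place at 1.
808 hashes to 10; 10 taken -> place at 11.
60 hashes to 10; 10,11 taken -> place at 12.
897 hashes to 5; slot 5 is free -> place at 5.
196 hashes to 10; 10,11,12 taken -> place at 13.
70 hashes to 6; 6 taken -> place at 7.
163 hashes to 13; 13 taken -> place at 14.
687 hashes to 4; slot 4 is free -> place at 4.
Table: [—, 533, —, —, 687, 897, 104, 70, —, —, 451, 808, 60, 196, 163, 56, —]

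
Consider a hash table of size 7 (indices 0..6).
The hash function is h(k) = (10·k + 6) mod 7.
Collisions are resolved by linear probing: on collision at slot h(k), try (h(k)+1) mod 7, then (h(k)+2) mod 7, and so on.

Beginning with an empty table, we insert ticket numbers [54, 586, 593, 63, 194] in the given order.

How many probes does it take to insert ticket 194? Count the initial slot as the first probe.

4

54: h=0 => slot 0
586: h=0, probe 0,1 => slot 1
593: h=0, probe 0,1,2 => slot 2
63: h=6 => slot 6
194: h=0, probe 0,1,2,3 => slot 3
Table: [54, 586, 593, 194, ∅, ∅, 63]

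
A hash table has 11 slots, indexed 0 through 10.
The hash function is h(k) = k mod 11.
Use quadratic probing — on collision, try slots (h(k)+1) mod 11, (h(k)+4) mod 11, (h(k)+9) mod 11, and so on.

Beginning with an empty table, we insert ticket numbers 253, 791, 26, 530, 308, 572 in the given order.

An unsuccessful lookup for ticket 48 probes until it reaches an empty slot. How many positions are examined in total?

253: h=0 -> slot 0
791: h=10 -> slot 10
26: h=4 -> slot 4
530: h=2 -> slot 2
308: h=0, probe 0,1 -> slot 1
572: h=0, probe 0,1,4,9 -> slot 9
Table: [253, 308, 530, _, 26, _, _, _, _, 572, 791]
Lookup 48: h=4, probe 4,5 → slot 5 empty, not found.

2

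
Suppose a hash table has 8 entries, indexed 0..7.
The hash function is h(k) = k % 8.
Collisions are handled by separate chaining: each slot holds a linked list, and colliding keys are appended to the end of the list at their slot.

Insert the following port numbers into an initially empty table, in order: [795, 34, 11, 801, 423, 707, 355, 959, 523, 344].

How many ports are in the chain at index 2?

795 → bucket 3
34 → bucket 2
11 → bucket 3 (collision)
801 → bucket 1
423 → bucket 7
707 → bucket 3 (collision)
355 → bucket 3 (collision)
959 → bucket 7 (collision)
523 → bucket 3 (collision)
344 → bucket 0
Final buckets:
0: 344
1: 801
2: 34
3: 795 -> 11 -> 707 -> 355 -> 523
4: ∅
5: ∅
6: ∅
7: 423 -> 959

1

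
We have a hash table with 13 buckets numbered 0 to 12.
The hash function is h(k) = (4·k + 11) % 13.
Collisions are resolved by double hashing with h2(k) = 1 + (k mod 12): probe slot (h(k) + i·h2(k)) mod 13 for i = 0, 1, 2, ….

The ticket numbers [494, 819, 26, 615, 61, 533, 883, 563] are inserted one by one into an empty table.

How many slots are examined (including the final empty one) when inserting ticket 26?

2

Insert 494: h=11, slot 11 empty → index 11.
Insert 819: h=11, h2=4, slot 11 occupied → index 2.
Insert 26: h=11, h2=3, slot 11 occupied → index 1.
Insert 615: h=1, h2=4, slot 1 occupied → index 5.
Insert 61: h=8, slot 8 empty → index 8.
Insert 533: h=11, h2=6, slot 11 occupied → index 4.
Insert 883: h=7, slot 7 empty → index 7.
Insert 563: h=1, h2=12, slot 1 occupied → index 0.
Table: [563, 26, 819, -, 533, 615, -, 883, 61, -, -, 494, -]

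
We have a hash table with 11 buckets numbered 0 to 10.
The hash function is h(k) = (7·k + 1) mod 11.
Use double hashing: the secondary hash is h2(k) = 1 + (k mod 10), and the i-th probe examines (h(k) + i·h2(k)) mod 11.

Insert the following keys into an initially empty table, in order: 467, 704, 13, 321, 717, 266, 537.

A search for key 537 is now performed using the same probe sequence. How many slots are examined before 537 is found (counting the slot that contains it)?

5

467 hashes to 3; slot 3 is free => place at 3.
704 hashes to 1; slot 1 is free => place at 1.
13 hashes to 4; slot 4 is free => place at 4.
321 hashes to 4, h2=2; 4 taken => place at 6.
717 hashes to 4, h2=8; 4,1 taken => place at 9.
266 hashes to 4, h2=7; 4 taken => place at 0.
537 hashes to 9, h2=8; 9,6,3,0 taken => place at 8.
Table: [266, 704, ∅, 467, 13, ∅, 321, ∅, 537, 717, ∅]
Lookup 537: h=9, h2=8, probe 9,6,3,0,8 → found at 8.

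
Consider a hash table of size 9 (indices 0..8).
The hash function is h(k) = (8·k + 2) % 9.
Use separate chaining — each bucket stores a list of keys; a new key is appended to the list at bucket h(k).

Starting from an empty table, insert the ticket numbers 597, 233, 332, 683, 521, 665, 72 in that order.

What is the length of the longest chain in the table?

5

597 -> bucket 8
233 -> bucket 3
332 -> bucket 3 (collision)
683 -> bucket 3 (collision)
521 -> bucket 3 (collision)
665 -> bucket 3 (collision)
72 -> bucket 2
Final buckets:
0: —
1: —
2: 72
3: 233 -> 332 -> 683 -> 521 -> 665
4: —
5: —
6: —
7: —
8: 597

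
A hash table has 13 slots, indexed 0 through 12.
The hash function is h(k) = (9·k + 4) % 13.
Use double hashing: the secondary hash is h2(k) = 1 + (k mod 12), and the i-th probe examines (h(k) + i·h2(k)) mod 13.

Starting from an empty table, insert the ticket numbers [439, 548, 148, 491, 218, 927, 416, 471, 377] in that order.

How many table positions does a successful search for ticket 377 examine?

6

439 hashes to 3; slot 3 is free => place at 3.
548 hashes to 9; slot 9 is free => place at 9.
148 hashes to 10; slot 10 is free => place at 10.
491 hashes to 3, h2=12; 3 taken => place at 2.
218 hashes to 3, h2=3; 3 taken => place at 6.
927 hashes to 1; slot 1 is free => place at 1.
416 hashes to 4; slot 4 is free => place at 4.
471 hashes to 5; slot 5 is free => place at 5.
377 hashes to 4, h2=6; 4,10,3,9,2 taken => place at 8.
Table: [., 927, 491, 439, 416, 471, 218, ., 377, 548, 148, ., .]
Lookup 377: h=4, h2=6, probe 4,10,3,9,2,8 → found at 8.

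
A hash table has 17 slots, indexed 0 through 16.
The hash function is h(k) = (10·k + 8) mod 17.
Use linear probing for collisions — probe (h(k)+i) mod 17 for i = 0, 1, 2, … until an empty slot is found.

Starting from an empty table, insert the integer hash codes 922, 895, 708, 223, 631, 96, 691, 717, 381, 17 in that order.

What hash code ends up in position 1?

96

922 hashes to 14; slot 14 is free → place at 14.
895 hashes to 16; slot 16 is free → place at 16.
708 hashes to 16; 16 taken → place at 0.
223 hashes to 11; slot 11 is free → place at 11.
631 hashes to 11; 11 taken → place at 12.
96 hashes to 16; 16,0 taken → place at 1.
691 hashes to 16; 16,0,1 taken → place at 2.
717 hashes to 4; slot 4 is free → place at 4.
381 hashes to 10; slot 10 is free → place at 10.
17 hashes to 8; slot 8 is free → place at 8.
Table: [708, 96, 691, -, 717, -, -, -, 17, -, 381, 223, 631, -, 922, -, 895]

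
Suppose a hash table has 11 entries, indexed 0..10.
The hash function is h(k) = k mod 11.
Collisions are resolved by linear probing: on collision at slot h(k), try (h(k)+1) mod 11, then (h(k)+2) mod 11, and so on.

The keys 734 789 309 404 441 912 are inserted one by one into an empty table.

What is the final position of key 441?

734 hashes to 8; slot 8 is free → place at 8.
789 hashes to 8; 8 taken → place at 9.
309 hashes to 1; slot 1 is free → place at 1.
404 hashes to 8; 8,9 taken → place at 10.
441 hashes to 1; 1 taken → place at 2.
912 hashes to 10; 10 taken → place at 0.
Table: [912, 309, 441, —, —, —, —, —, 734, 789, 404]

2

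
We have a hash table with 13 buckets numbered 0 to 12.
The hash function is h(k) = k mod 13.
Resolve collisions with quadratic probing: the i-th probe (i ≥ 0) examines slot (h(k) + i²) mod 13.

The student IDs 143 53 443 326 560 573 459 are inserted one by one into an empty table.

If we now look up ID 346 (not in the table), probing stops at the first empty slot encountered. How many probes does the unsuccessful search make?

143: h=0 => slot 0
53: h=1 => slot 1
443: h=1, probe 1,2 => slot 2
326: h=1, probe 1,2,5 => slot 5
560: h=1, probe 1,2,5,10 => slot 10
573: h=1, probe 1,2,5,10,4 => slot 4
459: h=4, probe 4,5,8 => slot 8
Table: [143, 53, 443, -, 573, 326, -, -, 459, -, 560, -, -]
Lookup 346: h=8, probe 8,9 → slot 9 empty, not found.

2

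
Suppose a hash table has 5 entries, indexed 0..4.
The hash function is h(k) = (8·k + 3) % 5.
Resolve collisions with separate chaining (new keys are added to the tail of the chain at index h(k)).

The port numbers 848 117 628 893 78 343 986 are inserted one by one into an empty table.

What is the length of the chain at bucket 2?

848 → bucket 2
117 → bucket 4
628 → bucket 2 (collision)
893 → bucket 2 (collision)
78 → bucket 2 (collision)
343 → bucket 2 (collision)
986 → bucket 1
Final buckets:
0: .
1: 986
2: 848 -> 628 -> 893 -> 78 -> 343
3: .
4: 117

5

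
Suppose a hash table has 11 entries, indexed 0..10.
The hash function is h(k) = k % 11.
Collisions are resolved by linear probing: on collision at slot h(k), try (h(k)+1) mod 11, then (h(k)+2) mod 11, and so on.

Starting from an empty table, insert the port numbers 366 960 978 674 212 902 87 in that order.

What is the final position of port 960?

366 hashes to 3; slot 3 is free -> place at 3.
960 hashes to 3; 3 taken -> place at 4.
978 hashes to 10; slot 10 is free -> place at 10.
674 hashes to 3; 3,4 taken -> place at 5.
212 hashes to 3; 3,4,5 taken -> place at 6.
902 hashes to 0; slot 0 is free -> place at 0.
87 hashes to 10; 10,0 taken -> place at 1.
Table: [902, 87, ., 366, 960, 674, 212, ., ., ., 978]

4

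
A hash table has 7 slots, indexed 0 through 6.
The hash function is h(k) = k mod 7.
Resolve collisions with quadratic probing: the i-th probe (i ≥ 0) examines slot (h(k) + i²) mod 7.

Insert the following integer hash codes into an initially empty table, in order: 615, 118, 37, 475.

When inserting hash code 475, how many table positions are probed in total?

3

615: h=6 -> slot 6
118: h=6, probe 6,0 -> slot 0
37: h=2 -> slot 2
475: h=6, probe 6,0,3 -> slot 3
Table: [118, —, 37, 475, —, —, 615]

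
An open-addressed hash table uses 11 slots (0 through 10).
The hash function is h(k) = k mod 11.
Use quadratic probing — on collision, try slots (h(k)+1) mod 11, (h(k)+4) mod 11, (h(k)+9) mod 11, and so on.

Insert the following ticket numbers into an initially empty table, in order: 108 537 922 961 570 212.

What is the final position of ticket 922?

2

108: h=9 -> slot 9
537: h=9, probe 9,10 -> slot 10
922: h=9, probe 9,10,2 -> slot 2
961: h=4 -> slot 4
570: h=9, probe 9,10,2,7 -> slot 7
212: h=3 -> slot 3
Table: [-, -, 922, 212, 961, -, -, 570, -, 108, 537]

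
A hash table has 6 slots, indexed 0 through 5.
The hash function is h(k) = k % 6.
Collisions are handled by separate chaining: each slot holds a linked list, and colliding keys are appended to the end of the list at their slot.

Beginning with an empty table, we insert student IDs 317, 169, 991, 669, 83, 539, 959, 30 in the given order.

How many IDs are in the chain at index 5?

4

317 -> bucket 5
169 -> bucket 1
991 -> bucket 1 (collision)
669 -> bucket 3
83 -> bucket 5 (collision)
539 -> bucket 5 (collision)
959 -> bucket 5 (collision)
30 -> bucket 0
Final buckets:
0: 30
1: 169 -> 991
2: .
3: 669
4: .
5: 317 -> 83 -> 539 -> 959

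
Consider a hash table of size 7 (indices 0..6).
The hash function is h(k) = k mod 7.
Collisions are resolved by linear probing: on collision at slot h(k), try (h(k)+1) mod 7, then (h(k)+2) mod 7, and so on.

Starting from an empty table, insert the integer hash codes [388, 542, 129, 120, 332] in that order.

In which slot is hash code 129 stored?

388: h=3 -> slot 3
542: h=3, probe 3,4 -> slot 4
129: h=3, probe 3,4,5 -> slot 5
120: h=1 -> slot 1
332: h=3, probe 3,4,5,6 -> slot 6
Table: [—, 120, —, 388, 542, 129, 332]

5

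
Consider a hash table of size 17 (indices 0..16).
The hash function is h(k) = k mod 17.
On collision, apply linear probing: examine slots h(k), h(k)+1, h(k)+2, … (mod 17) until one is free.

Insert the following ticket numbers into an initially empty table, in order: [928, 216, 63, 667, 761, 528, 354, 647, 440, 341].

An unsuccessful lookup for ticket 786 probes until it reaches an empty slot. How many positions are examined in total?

2

928: h=10 -> slot 10
216: h=12 -> slot 12
63: h=12, probe 12,13 -> slot 13
667: h=4 -> slot 4
761: h=13, probe 13,14 -> slot 14
528: h=1 -> slot 1
354: h=14, probe 14,15 -> slot 15
647: h=1, probe 1,2 -> slot 2
440: h=15, probe 15,16 -> slot 16
341: h=1, probe 1,2,3 -> slot 3
Table: [_, 528, 647, 341, 667, _, _, _, _, _, 928, _, 216, 63, 761, 354, 440]
Lookup 786: h=4, probe 4,5 → slot 5 empty, not found.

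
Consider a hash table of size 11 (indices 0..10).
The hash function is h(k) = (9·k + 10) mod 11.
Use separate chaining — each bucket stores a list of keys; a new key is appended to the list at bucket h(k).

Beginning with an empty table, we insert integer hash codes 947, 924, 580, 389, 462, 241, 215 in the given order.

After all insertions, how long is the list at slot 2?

Insert 947: h=8, bucket 8 empty -> new chain.
Insert 924: h=10, bucket 10 empty -> new chain.
Insert 580: h=5, bucket 5 empty -> new chain.
Insert 389: h=2, bucket 2 empty -> new chain.
Insert 462: h=10, bucket 10 nonempty -> append to chain.
Insert 241: h=1, bucket 1 empty -> new chain.
Insert 215: h=9, bucket 9 empty -> new chain.
Final buckets:
0: -
1: 241
2: 389
3: -
4: -
5: 580
6: -
7: -
8: 947
9: 215
10: 924 -> 462

1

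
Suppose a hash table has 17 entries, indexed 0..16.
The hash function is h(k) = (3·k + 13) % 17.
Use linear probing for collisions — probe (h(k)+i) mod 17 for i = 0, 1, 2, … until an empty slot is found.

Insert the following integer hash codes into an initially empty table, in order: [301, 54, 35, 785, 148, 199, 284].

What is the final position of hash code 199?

1

301: h=15 => slot 15
54: h=5 => slot 5
35: h=16 => slot 16
785: h=5, probe 5,6 => slot 6
148: h=15, probe 15,16,0 => slot 0
199: h=15, probe 15,16,0,1 => slot 1
284: h=15, probe 15,16,0,1,2 => slot 2
Table: [148, 199, 284, -, -, 54, 785, -, -, -, -, -, -, -, -, 301, 35]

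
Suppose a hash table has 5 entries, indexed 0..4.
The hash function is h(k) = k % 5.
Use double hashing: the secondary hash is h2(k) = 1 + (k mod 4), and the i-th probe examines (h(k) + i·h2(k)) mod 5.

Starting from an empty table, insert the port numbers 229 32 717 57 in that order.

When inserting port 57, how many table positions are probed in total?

229 hashes to 4; slot 4 is free => place at 4.
32 hashes to 2; slot 2 is free => place at 2.
717 hashes to 2, h2=2; 2,4 taken => place at 1.
57 hashes to 2, h2=2; 2,4,1 taken => place at 3.
Table: [—, 717, 32, 57, 229]

4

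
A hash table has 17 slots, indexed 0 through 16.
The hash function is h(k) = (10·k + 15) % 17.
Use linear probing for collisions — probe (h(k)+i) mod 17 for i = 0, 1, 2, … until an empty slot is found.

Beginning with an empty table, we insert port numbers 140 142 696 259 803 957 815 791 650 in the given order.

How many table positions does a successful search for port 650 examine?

7

Insert 140: h=4, slot 4 empty → index 4.
Insert 142: h=7, slot 7 empty → index 7.
Insert 696: h=5, slot 5 empty → index 5.
Insert 259: h=4, slots 4,5 occupied → index 6.
Insert 803: h=4, slots 4,5,6,7 occupied → index 8.
Insert 957: h=14, slot 14 empty → index 14.
Insert 815: h=5, slots 5,6,7,8 occupied → index 9.
Insert 791: h=3, slot 3 empty → index 3.
Insert 650: h=4, slots 4,5,6,7,8,9 occupied → index 10.
Table: [∅, ∅, ∅, 791, 140, 696, 259, 142, 803, 815, 650, ∅, ∅, ∅, 957, ∅, ∅]
Lookup 650: h=4, probe 4,5,6,7,8,9,10 → found at 10.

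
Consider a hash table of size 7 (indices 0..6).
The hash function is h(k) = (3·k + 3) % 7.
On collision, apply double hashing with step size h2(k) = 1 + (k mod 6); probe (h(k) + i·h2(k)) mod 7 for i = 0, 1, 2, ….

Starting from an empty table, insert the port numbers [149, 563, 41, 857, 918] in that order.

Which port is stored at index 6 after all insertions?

918

149 hashes to 2; slot 2 is free -> place at 2.
563 hashes to 5; slot 5 is free -> place at 5.
41 hashes to 0; slot 0 is free -> place at 0.
857 hashes to 5, h2=6; 5 taken -> place at 4.
918 hashes to 6; slot 6 is free -> place at 6.
Table: [41, -, 149, -, 857, 563, 918]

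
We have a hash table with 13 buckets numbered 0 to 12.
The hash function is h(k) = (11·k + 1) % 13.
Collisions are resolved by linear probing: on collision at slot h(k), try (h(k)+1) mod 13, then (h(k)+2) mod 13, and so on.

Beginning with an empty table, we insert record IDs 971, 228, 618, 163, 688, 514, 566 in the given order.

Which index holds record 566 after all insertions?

971: h=9 => slot 9
228: h=0 => slot 0
618: h=0, probe 0,1 => slot 1
163: h=0, probe 0,1,2 => slot 2
688: h=3 => slot 3
514: h=0, probe 0,1,2,3,4 => slot 4
566: h=0, probe 0,1,2,3,4,5 => slot 5
Table: [228, 618, 163, 688, 514, 566, _, _, _, 971, _, _, _]

5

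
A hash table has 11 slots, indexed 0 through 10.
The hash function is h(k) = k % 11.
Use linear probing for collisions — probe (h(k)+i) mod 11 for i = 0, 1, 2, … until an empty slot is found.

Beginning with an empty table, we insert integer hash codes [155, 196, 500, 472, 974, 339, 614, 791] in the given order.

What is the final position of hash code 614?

2

155 hashes to 1; slot 1 is free -> place at 1.
196 hashes to 9; slot 9 is free -> place at 9.
500 hashes to 5; slot 5 is free -> place at 5.
472 hashes to 10; slot 10 is free -> place at 10.
974 hashes to 6; slot 6 is free -> place at 6.
339 hashes to 9; 9,10 taken -> place at 0.
614 hashes to 9; 9,10,0,1 taken -> place at 2.
791 hashes to 10; 10,0,1,2 taken -> place at 3.
Table: [339, 155, 614, 791, ∅, 500, 974, ∅, ∅, 196, 472]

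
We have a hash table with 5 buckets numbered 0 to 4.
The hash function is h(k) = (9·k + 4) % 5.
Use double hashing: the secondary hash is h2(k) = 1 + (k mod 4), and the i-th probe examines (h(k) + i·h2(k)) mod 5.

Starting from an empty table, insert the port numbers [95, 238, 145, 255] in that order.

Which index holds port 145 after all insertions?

Insert 95: h=4, slot 4 empty -> index 4.
Insert 238: h=1, slot 1 empty -> index 1.
Insert 145: h=4, h2=2, slots 4,1 occupied -> index 3.
Insert 255: h=4, h2=4, slots 4,3 occupied -> index 2.
Table: [_, 238, 255, 145, 95]

3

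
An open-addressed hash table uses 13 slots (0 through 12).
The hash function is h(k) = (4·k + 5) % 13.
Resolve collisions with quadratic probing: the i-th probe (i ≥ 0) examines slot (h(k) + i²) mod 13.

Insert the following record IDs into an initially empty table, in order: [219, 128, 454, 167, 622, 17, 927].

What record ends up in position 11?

219: h=10 → slot 10
128: h=10, probe 10,11 → slot 11
454: h=1 → slot 1
167: h=10, probe 10,11,1,6 → slot 6
622: h=10, probe 10,11,1,6,0 → slot 0
17: h=8 → slot 8
927: h=8, probe 8,9 → slot 9
Table: [622, 454, _, _, _, _, 167, _, 17, 927, 219, 128, _]

128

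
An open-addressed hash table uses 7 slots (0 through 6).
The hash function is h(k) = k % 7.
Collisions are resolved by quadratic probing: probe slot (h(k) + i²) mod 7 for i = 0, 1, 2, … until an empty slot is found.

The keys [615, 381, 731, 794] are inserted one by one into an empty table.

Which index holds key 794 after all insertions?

0

Insert 615: h=6, slot 6 empty → index 6.
Insert 381: h=3, slot 3 empty → index 3.
Insert 731: h=3, slot 3 occupied → index 4.
Insert 794: h=3, slots 3,4 occupied → index 0.
Table: [794, _, _, 381, 731, _, 615]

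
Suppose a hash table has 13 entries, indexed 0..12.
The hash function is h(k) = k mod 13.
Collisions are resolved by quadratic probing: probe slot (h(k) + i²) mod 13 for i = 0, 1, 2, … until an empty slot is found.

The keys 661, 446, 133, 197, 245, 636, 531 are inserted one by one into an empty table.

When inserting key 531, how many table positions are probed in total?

661 hashes to 11; slot 11 is free -> place at 11.
446 hashes to 4; slot 4 is free -> place at 4.
133 hashes to 3; slot 3 is free -> place at 3.
197 hashes to 2; slot 2 is free -> place at 2.
245 hashes to 11; 11 taken -> place at 12.
636 hashes to 12; 12 taken -> place at 0.
531 hashes to 11; 11,12,2 taken -> place at 7.
Table: [636, -, 197, 133, 446, -, -, 531, -, -, -, 661, 245]

4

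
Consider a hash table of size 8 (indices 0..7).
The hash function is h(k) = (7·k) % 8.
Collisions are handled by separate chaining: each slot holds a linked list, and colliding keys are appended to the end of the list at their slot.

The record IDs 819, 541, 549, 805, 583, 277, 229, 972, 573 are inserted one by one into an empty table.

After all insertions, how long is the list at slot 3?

6

819 -> bucket 5
541 -> bucket 3
549 -> bucket 3 (collision)
805 -> bucket 3 (collision)
583 -> bucket 1
277 -> bucket 3 (collision)
229 -> bucket 3 (collision)
972 -> bucket 4
573 -> bucket 3 (collision)
Final buckets:
0: ∅
1: 583
2: ∅
3: 541 -> 549 -> 805 -> 277 -> 229 -> 573
4: 972
5: 819
6: ∅
7: ∅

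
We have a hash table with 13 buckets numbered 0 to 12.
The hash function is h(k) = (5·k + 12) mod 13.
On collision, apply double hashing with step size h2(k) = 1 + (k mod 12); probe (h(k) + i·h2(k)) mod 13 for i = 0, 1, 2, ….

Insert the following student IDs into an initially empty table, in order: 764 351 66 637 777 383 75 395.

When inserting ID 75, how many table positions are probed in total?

Insert 764: h=10, slot 10 empty -> index 10.
Insert 351: h=12, slot 12 empty -> index 12.
Insert 66: h=4, slot 4 empty -> index 4.
Insert 637: h=12, h2=2, slot 12 occupied -> index 1.
Insert 777: h=10, h2=10, slot 10 occupied -> index 7.
Insert 383: h=3, slot 3 empty -> index 3.
Insert 75: h=10, h2=4, slots 10,1 occupied -> index 5.
Insert 395: h=11, slot 11 empty -> index 11.
Table: [., 637, ., 383, 66, 75, ., 777, ., ., 764, 395, 351]

3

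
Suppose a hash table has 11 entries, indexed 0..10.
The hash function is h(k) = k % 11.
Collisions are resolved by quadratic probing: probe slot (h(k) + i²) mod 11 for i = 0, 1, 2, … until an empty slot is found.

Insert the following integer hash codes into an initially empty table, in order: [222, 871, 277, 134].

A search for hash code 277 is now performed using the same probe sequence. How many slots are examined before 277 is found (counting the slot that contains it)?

222: h=2 => slot 2
871: h=2, probe 2,3 => slot 3
277: h=2, probe 2,3,6 => slot 6
134: h=2, probe 2,3,6,0 => slot 0
Table: [134, ∅, 222, 871, ∅, ∅, 277, ∅, ∅, ∅, ∅]
Lookup 277: h=2, probe 2,3,6 → found at 6.

3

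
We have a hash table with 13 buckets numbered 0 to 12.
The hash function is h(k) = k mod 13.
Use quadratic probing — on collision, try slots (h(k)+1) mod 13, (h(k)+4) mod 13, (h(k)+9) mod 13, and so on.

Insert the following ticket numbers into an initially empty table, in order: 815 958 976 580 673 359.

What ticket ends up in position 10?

958

815: h=9 -> slot 9
958: h=9, probe 9,10 -> slot 10
976: h=1 -> slot 1
580: h=8 -> slot 8
673: h=10, probe 10,11 -> slot 11
359: h=8, probe 8,9,12 -> slot 12
Table: [—, 976, —, —, —, —, —, —, 580, 815, 958, 673, 359]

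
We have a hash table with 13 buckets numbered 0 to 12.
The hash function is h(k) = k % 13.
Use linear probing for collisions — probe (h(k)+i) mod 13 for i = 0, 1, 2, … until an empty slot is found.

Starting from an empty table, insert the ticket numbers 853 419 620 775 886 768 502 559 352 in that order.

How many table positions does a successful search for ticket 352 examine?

4

853: h=8 → slot 8
419: h=3 → slot 3
620: h=9 → slot 9
775: h=8, probe 8,9,10 → slot 10
886: h=2 → slot 2
768: h=1 → slot 1
502: h=8, probe 8,9,10,11 → slot 11
559: h=0 → slot 0
352: h=1, probe 1,2,3,4 → slot 4
Table: [559, 768, 886, 419, 352, _, _, _, 853, 620, 775, 502, _]
Lookup 352: h=1, probe 1,2,3,4 → found at 4.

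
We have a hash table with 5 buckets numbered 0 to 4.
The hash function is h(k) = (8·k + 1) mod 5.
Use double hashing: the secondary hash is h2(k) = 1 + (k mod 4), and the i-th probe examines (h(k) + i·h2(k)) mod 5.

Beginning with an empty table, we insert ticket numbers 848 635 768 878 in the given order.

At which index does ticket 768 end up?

2

Insert 848: h=0, slot 0 empty → index 0.
Insert 635: h=1, slot 1 empty → index 1.
Insert 768: h=0, h2=1, slots 0,1 occupied → index 2.
Insert 878: h=0, h2=3, slot 0 occupied → index 3.
Table: [848, 635, 768, 878, .]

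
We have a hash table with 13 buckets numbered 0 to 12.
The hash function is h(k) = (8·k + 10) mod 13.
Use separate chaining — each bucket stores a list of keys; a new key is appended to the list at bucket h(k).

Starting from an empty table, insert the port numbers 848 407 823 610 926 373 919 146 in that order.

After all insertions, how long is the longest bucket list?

3

848 → bucket 8
407 → bucket 3
823 → bucket 3 (collision)
610 → bucket 2
926 → bucket 8 (collision)
373 → bucket 4
919 → bucket 4 (collision)
146 → bucket 8 (collision)
Final buckets:
0: _
1: _
2: 610
3: 407 -> 823
4: 373 -> 919
5: _
6: _
7: _
8: 848 -> 926 -> 146
9: _
10: _
11: _
12: _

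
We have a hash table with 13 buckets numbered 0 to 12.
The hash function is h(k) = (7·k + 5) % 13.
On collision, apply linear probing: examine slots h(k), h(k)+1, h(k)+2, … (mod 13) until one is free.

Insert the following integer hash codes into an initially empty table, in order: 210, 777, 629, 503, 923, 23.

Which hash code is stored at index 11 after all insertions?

Insert 210: h=6, slot 6 empty -> index 6.
Insert 777: h=10, slot 10 empty -> index 10.
Insert 629: h=1, slot 1 empty -> index 1.
Insert 503: h=3, slot 3 empty -> index 3.
Insert 923: h=5, slot 5 empty -> index 5.
Insert 23: h=10, slot 10 occupied -> index 11.
Table: [_, 629, _, 503, _, 923, 210, _, _, _, 777, 23, _]

23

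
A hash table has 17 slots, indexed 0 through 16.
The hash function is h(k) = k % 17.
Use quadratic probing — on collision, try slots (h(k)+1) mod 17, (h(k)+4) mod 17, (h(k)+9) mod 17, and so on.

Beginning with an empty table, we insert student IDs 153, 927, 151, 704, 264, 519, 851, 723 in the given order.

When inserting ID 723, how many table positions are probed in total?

153: h=0 → slot 0
927: h=9 → slot 9
151: h=15 → slot 15
704: h=7 → slot 7
264: h=9, probe 9,10 → slot 10
519: h=9, probe 9,10,13 → slot 13
851: h=1 → slot 1
723: h=9, probe 9,10,13,1,8 → slot 8
Table: [153, 851, —, —, —, —, —, 704, 723, 927, 264, —, —, 519, —, 151, —]

5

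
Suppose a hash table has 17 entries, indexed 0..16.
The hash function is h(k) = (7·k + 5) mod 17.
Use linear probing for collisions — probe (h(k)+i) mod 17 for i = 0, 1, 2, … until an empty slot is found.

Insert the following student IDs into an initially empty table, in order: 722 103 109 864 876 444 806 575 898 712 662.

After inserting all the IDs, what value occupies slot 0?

876

Insert 722: h=10, slot 10 empty -> index 10.
Insert 103: h=12, slot 12 empty -> index 12.
Insert 109: h=3, slot 3 empty -> index 3.
Insert 864: h=1, slot 1 empty -> index 1.
Insert 876: h=0, slot 0 empty -> index 0.
Insert 444: h=2, slot 2 empty -> index 2.
Insert 806: h=3, slot 3 occupied -> index 4.
Insert 575: h=1, slots 1,2,3,4 occupied -> index 5.
Insert 898: h=1, slots 1,2,3,4,5 occupied -> index 6.
Insert 712: h=8, slot 8 empty -> index 8.
Insert 662: h=15, slot 15 empty -> index 15.
Table: [876, 864, 444, 109, 806, 575, 898, —, 712, —, 722, —, 103, —, —, 662, —]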